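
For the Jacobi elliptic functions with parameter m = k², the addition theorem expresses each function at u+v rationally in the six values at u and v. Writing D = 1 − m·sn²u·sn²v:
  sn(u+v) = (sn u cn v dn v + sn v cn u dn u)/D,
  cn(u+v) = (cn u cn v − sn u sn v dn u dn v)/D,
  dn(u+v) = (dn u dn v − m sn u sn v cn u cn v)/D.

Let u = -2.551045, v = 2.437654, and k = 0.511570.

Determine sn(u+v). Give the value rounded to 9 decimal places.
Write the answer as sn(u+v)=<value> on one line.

sn u = -0.725244002337692, cn u = -0.6884919295628713, dn u = 0.9286276426621979
sn v = 0.7930823201983833, cn v = -0.609114466573196, dn v = 0.9139986961012081
m = k² = 0.2617038649
D = 1 − m·sn²u·sn²v = 0.9134205215628754
sn(u+v) = (sn u·cn v·dn v + sn v·cn u·dn u)/D = -0.1032943043645441/0.9134205215628754 = -0.1130851583975868

sn(u+v)=-0.113085158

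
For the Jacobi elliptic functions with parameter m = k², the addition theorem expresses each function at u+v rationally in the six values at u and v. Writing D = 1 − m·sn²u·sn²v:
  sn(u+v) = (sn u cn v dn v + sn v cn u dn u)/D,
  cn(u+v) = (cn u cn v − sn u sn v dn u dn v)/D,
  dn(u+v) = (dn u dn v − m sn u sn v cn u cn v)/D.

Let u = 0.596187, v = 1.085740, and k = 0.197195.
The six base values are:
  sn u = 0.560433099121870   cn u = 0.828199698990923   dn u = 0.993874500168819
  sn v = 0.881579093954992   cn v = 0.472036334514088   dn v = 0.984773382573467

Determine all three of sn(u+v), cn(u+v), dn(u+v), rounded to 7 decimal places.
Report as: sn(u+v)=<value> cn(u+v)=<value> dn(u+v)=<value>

m = k² = 0.038885868025
D = 1 − m·sn²u·sn²v = 0.9905079084851975
sn(u+v) = (sn u·cn v·dn v + sn v·cn u·dn u)/D = 0.986167832231209/0.9905079084851975 = 0.9956183325576614
cn(u+v) = (cn u·cn v − sn u·sn v·dn u·dn v)/D = -0.09262247807156959/0.9905079084851975 = -0.09351008434977456
dn(u+v) = (dn u·dn v − m·sn u·sn v·cn u·cn v)/D = 0.9712303333702223/0.9905079084851975 = 0.9805376868272998

sn(u+v)=0.9956183 cn(u+v)=-0.0935101 dn(u+v)=0.9805377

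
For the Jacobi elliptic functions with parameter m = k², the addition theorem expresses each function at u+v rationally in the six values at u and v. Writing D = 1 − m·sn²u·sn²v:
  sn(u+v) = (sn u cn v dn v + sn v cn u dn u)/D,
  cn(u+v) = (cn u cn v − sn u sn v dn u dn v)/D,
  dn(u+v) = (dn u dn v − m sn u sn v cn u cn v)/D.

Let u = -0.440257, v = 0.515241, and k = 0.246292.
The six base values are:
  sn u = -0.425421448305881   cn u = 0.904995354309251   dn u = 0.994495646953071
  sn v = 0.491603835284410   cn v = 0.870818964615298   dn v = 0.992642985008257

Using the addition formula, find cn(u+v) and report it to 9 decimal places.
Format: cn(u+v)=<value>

cn(u+v)=0.997190336

m = k² = 0.060659749264
D = 1 − m·sn²u·sn²v = 0.9973468005463677
cn(u+v) = (cn u·cn v − sn u·sn v·dn u·dn v)/D = 0.9945445909455299/0.9973468005463677 = 0.9971903357996409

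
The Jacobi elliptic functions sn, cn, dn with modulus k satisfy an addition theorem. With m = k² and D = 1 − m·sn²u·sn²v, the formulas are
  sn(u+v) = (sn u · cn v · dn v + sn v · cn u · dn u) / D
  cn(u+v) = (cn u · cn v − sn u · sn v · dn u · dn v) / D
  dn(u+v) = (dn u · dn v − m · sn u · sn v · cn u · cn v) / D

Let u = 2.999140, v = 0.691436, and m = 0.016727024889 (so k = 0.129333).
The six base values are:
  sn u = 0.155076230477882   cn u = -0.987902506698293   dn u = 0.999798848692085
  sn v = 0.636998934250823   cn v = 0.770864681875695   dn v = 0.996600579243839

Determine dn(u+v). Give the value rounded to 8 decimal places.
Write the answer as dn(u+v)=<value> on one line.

dn(u+v)=0.99782131

m = k² = 0.016727024889
D = 1 − m·sn²u·sn²v = 0.9998367750342178
dn(u+v) = (dn u·dn v − m·sn u·sn v·cn u·cn v)/D = 0.9976584426890546/0.9998367750342178 = 0.9978213120385688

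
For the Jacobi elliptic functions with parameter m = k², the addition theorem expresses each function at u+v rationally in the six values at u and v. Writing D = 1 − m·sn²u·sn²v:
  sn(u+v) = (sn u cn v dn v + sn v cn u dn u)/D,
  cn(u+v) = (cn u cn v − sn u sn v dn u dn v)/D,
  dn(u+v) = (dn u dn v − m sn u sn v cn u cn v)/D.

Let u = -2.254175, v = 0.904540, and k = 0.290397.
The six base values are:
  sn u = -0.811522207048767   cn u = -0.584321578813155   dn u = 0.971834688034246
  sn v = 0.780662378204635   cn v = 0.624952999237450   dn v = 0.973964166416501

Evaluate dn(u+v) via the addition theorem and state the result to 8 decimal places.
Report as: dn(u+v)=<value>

dn(u+v)=0.95949810

m = k² = 0.084330417609
D = 1 − m·sn²u·sn²v = 0.9661536712166712
dn(u+v) = (dn u·dn v − m·sn u·sn v·cn u·cn v)/D = 0.9270226145528578/0.9661536712166712 = 0.9594981028074592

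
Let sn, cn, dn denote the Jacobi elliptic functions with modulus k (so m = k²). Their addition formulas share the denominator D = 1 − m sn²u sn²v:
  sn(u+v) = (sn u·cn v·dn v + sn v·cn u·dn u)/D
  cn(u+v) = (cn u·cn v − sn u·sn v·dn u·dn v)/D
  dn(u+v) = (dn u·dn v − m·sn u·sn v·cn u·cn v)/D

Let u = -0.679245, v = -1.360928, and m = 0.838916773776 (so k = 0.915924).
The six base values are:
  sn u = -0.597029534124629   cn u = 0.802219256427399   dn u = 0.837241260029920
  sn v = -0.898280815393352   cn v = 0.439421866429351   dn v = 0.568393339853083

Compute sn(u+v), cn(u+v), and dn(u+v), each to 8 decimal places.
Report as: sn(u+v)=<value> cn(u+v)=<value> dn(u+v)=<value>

sn(u+v)=-0.99174323 cn(u+v)=0.12823947 dn(u+v)=0.41818598

m = k² = 0.838916773776
D = 1 − m·sn²u·sn²v = 0.7587125364010558
sn(u+v) = (sn u·cn v·dn v + sn v·cn u·dn u)/D = -0.7524480233456697/0.7587125364010558 = -0.9917432324433418
cn(u+v) = (cn u·cn v − sn u·sn v·dn u·dn v)/D = 0.09729689129318516/0.7587125364010558 = 0.1282394670249049
dn(u+v) = (dn u·dn v − m·sn u·sn v·cn u·cn v)/D = 0.3172829469045133/0.7587125364010558 = 0.4181859817547517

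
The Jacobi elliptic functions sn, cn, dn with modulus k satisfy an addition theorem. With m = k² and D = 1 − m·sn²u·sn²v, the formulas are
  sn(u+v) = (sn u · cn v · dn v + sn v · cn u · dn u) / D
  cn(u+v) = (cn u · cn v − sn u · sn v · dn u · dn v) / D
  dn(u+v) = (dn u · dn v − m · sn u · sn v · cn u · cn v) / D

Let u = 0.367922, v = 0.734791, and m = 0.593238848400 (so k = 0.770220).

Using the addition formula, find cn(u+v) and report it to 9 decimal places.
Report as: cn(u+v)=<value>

sn u = 0.3552171557890858, cn u = 0.93478381042523, dn u = 0.9618448836624179
sn v = 0.6441553622952514, cn v = 0.7648946785187314, dn v = 0.8682417679542045
m = k² = 0.5932388484
D = 1 − m·sn²u·sn²v = 0.9689401966883157
cn(u+v) = (cn u·cn v − sn u·sn v·dn u·dn v)/D = 0.5239245448099793/0.9689401966883157 = 0.5407191760654275

cn(u+v)=0.540719176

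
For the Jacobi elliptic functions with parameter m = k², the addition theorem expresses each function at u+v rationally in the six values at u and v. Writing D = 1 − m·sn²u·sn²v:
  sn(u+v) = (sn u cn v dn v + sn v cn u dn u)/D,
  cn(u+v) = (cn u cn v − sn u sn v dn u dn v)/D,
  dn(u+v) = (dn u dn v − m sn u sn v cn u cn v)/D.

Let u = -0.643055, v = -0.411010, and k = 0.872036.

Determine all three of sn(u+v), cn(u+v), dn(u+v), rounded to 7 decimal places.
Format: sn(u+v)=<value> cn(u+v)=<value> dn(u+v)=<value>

sn(u+v)=-0.8054947 cn(u+v)=0.5926029 dn(u+v)=0.7117623

sn u = -0.5748014037147781, cn u = 0.8182929464974757, dn u = 0.8653039505351801
sn v = -0.391765501663021, cn v = 0.9200651018850359, dn v = 0.9398332133931083
m = k² = 0.760446785296
D = 1 − m·sn²u·sn²v = 0.9614382399135803
sn(u+v) = (sn u·cn v·dn v + sn v·cn u·dn u)/D = -0.7744334524960876/0.9614382399135803 = -0.8054947477080777
cn(u+v) = (cn u·cn v − sn u·sn v·dn u·dn v)/D = 0.5697511007651615/0.9614382399135803 = 0.5926029120875971
dn(u+v) = (dn u·dn v − m·sn u·sn v·cn u·cn v)/D = 0.684315482776763/0.9614382399135803 = 0.7117622894199354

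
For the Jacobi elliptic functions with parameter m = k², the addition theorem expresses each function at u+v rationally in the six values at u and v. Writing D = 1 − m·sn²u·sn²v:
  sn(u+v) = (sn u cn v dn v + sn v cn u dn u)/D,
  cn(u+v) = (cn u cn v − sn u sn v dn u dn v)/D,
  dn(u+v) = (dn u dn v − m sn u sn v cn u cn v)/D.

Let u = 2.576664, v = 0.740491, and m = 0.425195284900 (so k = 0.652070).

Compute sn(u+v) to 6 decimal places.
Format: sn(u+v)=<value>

sn(u+v)=0.268883

sn u = 0.8159548421970236, cn u = -0.5781156419741904, dn u = 0.84670685798257
sn v = 0.6555310274693293, cn v = 0.7551682408741812, dn v = 0.9040379901321514
m = k² = 0.4251952849
D = 1 − m·sn²u·sn²v = 0.8783513782434704
sn(u+v) = (sn u·cn v·dn v + sn v·cn u·dn u)/D = 0.2361741875386344/0.8783513782434704 = 0.2688834939963733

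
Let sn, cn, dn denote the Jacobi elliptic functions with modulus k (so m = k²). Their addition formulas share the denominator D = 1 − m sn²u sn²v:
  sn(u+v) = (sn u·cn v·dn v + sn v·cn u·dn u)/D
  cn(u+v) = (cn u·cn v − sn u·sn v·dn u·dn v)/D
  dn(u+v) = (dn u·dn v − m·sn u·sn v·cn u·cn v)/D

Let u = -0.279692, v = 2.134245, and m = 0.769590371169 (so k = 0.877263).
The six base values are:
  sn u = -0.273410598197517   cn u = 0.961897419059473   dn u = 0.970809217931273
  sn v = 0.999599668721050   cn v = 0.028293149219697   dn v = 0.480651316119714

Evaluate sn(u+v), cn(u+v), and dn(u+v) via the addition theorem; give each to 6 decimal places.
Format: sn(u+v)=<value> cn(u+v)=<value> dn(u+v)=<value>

sn(u+v)=0.986430 cn(u+v)=0.164181 dn(u+v)=0.501153

m = k² = 0.769590371169
D = 1 − m·sn²u·sn²v = 0.9425165900868657
sn(u+v) = (sn u·cn v·dn v + sn v·cn u·dn u)/D = 0.9297268953792917/0.9425165900868657 = 0.9864302709977813
cn(u+v) = (cn u·cn v − sn u·sn v·dn u·dn v)/D = 0.1547430857820679/0.9425165900868657 = 0.1641807554472927
dn(u+v) = (dn u·dn v − m·sn u·sn v·cn u·cn v)/D = 0.4723448798503837/0.9425165900868657 = 0.5011528548339406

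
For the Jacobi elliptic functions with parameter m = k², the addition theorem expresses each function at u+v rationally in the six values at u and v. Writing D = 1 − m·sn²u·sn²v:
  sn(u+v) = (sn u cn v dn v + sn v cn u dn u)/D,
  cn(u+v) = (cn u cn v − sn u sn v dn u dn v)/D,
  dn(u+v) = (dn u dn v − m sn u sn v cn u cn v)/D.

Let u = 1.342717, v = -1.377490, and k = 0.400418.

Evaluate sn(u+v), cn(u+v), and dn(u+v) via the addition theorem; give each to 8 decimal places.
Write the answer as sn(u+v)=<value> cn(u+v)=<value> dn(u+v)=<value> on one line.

sn(u+v)=-0.03476487 cn(u+v)=0.99939552 dn(u+v)=0.99990311

sn u = 0.9629146662408831, cn u = 0.2698061258352164, dn u = 0.9226792704102305
sn v = -0.9710683571345062, cn v = 0.2388016871215343, dn v = 0.9213081483086832
m = k² = 0.160334574724
D = 1 − m·sn²u·sn²v = 0.8598147267644746
sn(u+v) = (sn u·cn v·dn v + sn v·cn u·dn u)/D = -0.02989134729782394/0.8598147267644746 = -0.03476487011371225
cn(u+v) = (cn u·cn v − sn u·sn v·dn u·dn v)/D = 0.8592949852744336/0.8598147267644746 = 0.9993955192044723
dn(u+v) = (dn u·dn v − m·sn u·sn v·cn u·cn v)/D = 0.8597314153839494/0.8598147267644746 = 0.99990310542733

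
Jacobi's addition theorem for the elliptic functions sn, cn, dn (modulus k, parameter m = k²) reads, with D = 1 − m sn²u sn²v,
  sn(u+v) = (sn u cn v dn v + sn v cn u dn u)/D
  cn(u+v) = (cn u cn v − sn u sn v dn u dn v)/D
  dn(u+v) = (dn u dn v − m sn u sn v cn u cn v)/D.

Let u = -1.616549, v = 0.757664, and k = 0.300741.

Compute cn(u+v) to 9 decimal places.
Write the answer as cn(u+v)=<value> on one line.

sn u = -0.9999686252406199, cn u = -0.007921397249521027, dn u = 0.9537088267493109
sn v = 0.682975771628623, cn v = 0.7304410279880827, dn v = 0.9786783568496199
m = k² = 0.090445149081
D = 1 − m·sn²u·sn²v = 0.9578139734433227
cn(u+v) = (cn u·cn v − sn u·sn v·dn u·dn v)/D = 0.6316658418303859/0.9578139734433227 = 0.659486976953948

cn(u+v)=0.659486977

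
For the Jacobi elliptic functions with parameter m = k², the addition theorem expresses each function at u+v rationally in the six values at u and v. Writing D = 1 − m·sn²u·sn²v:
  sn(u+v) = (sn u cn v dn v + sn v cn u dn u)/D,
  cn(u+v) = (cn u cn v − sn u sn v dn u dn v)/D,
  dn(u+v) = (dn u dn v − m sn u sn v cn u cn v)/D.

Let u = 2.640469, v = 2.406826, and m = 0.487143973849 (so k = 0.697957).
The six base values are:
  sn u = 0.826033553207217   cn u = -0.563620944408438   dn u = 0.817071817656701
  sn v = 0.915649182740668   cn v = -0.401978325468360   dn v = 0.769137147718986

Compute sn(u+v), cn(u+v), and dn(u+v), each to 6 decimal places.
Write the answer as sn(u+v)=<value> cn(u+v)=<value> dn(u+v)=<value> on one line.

sn(u+v)=-0.938650 cn(u+v)=-0.344872 dn(u+v)=0.755510

m = k² = 0.487143973849
D = 1 − m·sn²u·sn²v = 0.7213167055386493
sn(u+v) = (sn u·cn v·dn v + sn v·cn u·dn u)/D = -0.677063785306612/0.7213167055386493 = -0.9386498054290992
cn(u+v) = (cn u·cn v − sn u·sn v·dn u·dn v)/D = -0.2487617742246836/0.7213167055386493 = -0.3448717772852893
dn(u+v) = (dn u·dn v − m·sn u·sn v·cn u·cn v)/D = 0.5449619298436913/0.7213167055386493 = 0.7555099246408503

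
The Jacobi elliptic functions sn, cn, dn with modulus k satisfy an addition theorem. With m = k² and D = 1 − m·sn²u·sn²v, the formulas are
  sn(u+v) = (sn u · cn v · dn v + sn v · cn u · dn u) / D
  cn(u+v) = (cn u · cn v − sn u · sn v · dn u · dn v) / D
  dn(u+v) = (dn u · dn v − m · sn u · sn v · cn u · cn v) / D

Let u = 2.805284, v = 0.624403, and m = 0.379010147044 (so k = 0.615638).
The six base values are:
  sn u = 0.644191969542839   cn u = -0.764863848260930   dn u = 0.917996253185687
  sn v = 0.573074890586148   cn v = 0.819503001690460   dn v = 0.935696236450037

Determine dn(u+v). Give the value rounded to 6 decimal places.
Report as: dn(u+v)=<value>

dn(u+v)=0.998231

m = k² = 0.379010147044
D = 1 − m·sn²u·sn²v = 0.9483459699516453
dn(u+v) = (dn u·dn v − m·sn u·sn v·cn u·cn v)/D = 0.9466681863594216/0.9483459699516453 = 0.9982308317371673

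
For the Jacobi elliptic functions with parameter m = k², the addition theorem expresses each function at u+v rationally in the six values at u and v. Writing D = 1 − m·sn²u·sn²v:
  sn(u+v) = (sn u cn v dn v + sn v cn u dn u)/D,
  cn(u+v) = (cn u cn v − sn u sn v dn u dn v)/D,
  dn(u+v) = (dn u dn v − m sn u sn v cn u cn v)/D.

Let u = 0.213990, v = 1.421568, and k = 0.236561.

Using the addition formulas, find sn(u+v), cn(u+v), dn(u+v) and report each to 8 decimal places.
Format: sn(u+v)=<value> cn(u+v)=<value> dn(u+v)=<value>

sn u = 0.212272088911778, cn u = 0.977210601799341, dn u = 0.9987384161453021
sn v = 0.9860729026872244, cn v = 0.166313651231616, dn v = 0.972412870335821
m = k² = 0.055961106721
D = 1 − m·sn²u·sn²v = 0.9975481712612236
sn(u+v) = (sn u·cn v·dn v + sn v·cn u·dn u)/D = 0.996715048460431/0.9975481712612236 = 0.999164829504184
cn(u+v) = (cn u·cn v − sn u·sn v·dn u·dn v)/D = -0.0407610863340542/0.9975481712612236 = -0.04086127117301914
dn(u+v) = (dn u·dn v − m·sn u·sn v·cn u·cn v)/D = 0.9692823646605219/0.9975481712612236 = 0.9716647201458306

sn(u+v)=0.99916483 cn(u+v)=-0.04086127 dn(u+v)=0.97166472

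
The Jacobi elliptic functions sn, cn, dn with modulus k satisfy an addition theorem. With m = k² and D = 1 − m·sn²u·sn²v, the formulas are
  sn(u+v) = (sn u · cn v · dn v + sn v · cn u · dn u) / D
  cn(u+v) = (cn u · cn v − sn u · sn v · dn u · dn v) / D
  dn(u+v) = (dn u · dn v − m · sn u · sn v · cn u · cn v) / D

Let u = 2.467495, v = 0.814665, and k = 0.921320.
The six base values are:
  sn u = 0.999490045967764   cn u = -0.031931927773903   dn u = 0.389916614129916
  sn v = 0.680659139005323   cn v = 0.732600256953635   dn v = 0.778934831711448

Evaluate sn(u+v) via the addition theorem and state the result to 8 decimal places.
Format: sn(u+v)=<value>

m = k² = 0.8488305424
D = 1 − m·sn²u·sn²v = 0.6071404593686084
sn(u+v) = (sn u·cn v·dn v + sn v·cn u·dn u)/D = 0.5618821102560933/0.6071404593686084 = 0.9254565423632263

sn(u+v)=0.92545654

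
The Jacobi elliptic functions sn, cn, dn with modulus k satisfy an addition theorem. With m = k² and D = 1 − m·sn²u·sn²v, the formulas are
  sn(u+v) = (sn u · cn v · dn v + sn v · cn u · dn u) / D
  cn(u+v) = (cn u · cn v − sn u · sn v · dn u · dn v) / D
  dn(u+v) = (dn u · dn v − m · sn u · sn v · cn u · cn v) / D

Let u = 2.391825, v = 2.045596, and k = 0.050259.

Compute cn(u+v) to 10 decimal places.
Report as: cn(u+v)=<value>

sn u = 0.6828047011709594, cn u = -0.7306009444688919, dn u = 0.9994109954963269
sn v = 0.8900915688822077, cn v = -0.4557817449227318, dn v = 0.9989988837531261
m = k² = 0.002525967081
D = 1 − m·sn²u·sn²v = 0.9990669819055164
cn(u+v) = (cn u·cn v − sn u·sn v·dn u·dn v)/D = -0.2737980830329326/0.9990669819055164 = -0.2740537801686916

cn(u+v)=-0.2740537802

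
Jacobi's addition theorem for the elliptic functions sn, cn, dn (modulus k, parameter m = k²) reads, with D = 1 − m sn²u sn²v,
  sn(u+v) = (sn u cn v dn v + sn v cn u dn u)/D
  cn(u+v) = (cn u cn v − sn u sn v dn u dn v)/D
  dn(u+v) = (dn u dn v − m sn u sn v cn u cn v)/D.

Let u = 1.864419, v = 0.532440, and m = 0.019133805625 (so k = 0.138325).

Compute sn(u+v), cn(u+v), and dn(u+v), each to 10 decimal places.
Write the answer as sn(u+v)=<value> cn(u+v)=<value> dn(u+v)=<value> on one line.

sn(u+v)=0.6879634546 cn(u+v)=-0.7257453308 dn(u+v)=0.9954617472

sn u = 0.9601242527814537, cn u = -0.279573638279533, dn u = 0.9911416244804503
sn v = 0.5072452833474641, cn v = 0.8618017304007638, dn v = 0.9975354200919317
m = k² = 0.019133805625
D = 1 − m·sn²u·sn²v = 0.9954617097002755
sn(u+v) = (sn u·cn v·dn v + sn v·cn u·dn u)/D = 0.6848412766860746/0.9954617097002755 = 0.6879634545584623
cn(u+v) = (cn u·cn v − sn u·sn v·dn u·dn v)/D = -0.7224516878147513/0.9954617097002755 = -0.7257453308096351
dn(u+v) = (dn u·dn v − m·sn u·sn v·cn u·cn v)/D = 0.9909440527683617/0.9954617097002755 = 0.9954617471592413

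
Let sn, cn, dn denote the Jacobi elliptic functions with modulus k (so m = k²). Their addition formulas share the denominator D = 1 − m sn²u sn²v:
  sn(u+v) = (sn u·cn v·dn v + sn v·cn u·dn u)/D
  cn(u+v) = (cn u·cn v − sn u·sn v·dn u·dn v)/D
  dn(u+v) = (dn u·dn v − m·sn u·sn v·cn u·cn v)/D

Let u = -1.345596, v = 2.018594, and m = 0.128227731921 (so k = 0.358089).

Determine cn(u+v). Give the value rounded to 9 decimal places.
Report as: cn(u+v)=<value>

cn(u+v)=0.785643992

sn u = -0.966019063022773, cn u = 0.258470829836954, dn u = 0.9382637155663315
sn v = 0.9328524670227124, cn v = -0.3602586220614841, dn v = 0.9425574081864651
m = k² = 0.128227731921
D = 1 − m·sn²u·sn²v = 0.8958691813375076
cn(u+v) = (cn u·cn v − sn u·sn v·dn u·dn v)/D = 0.7038342403343321/0.8958691813375076 = 0.7856439924448872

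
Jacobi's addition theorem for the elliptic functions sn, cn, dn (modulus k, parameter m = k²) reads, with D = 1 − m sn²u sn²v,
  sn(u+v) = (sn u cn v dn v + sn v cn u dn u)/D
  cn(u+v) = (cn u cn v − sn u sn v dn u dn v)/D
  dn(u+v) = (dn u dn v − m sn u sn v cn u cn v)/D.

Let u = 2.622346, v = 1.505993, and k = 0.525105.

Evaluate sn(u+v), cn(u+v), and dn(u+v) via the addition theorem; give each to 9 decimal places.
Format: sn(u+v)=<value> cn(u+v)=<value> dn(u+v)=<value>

sn(u+v)=-0.653735048 cn(u+v)=-0.756723521 dn(u+v)=0.939233281

sn u = 0.6878542296017322, cn u = -0.7258488539765062, dn u = 0.9324900373428621
sn v = 0.9863590089638937, cn v = 0.1646083395085605, dn v = 0.8554157091923432
m = k² = 0.275735261025
D = 1 − m·sn²u·sn²v = 0.8730726647072468
sn(u+v) = (sn u·cn v·dn v + sn v·cn u·dn u)/D = -0.5707582002756369/0.8730726647072468 = -0.653735047892056
cn(u+v) = (cn u·cn v − sn u·sn v·dn u·dn v)/D = -0.6606746208816625/0.8730726647072468 = -0.756723520949079
dn(u+v) = (dn u·dn v − m·sn u·sn v·cn u·cn v)/D = 0.820018903277642/0.8730726647072468 = 0.9392332808319059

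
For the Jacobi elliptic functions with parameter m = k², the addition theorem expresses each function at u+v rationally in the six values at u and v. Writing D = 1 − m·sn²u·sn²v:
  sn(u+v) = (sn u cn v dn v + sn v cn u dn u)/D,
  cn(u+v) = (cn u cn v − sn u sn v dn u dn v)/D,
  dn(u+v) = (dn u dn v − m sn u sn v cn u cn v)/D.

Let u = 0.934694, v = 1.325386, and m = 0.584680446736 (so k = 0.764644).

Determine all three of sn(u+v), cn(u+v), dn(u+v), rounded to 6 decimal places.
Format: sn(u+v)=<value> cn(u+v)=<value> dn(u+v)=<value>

sn(u+v)=0.977456 cn(u+v)=-0.211138 dn(u+v)=0.664367

sn u = 0.7633885550429144, cn u = 0.6459395591148534, dn u = 0.8119546805296215
sn v = 0.9188581275801328, cn v = 0.3945880654301806, dn v = 0.7115856572547669
m = k² = 0.584680446736
D = 1 − m·sn²u·sn²v = 0.7123219133309208
sn(u+v) = (sn u·cn v·dn v + sn v·cn u·dn u)/D = 0.6962635618464272/0.7123219133309208 = 0.9774563281236114
cn(u+v) = (cn u·cn v − sn u·sn v·dn u·dn v)/D = -0.1503980074879662/0.7123219133309208 = -0.2111376958553517
dn(u+v) = (dn u·dn v − m·sn u·sn v·cn u·cn v)/D = 0.4732434868700557/0.7123219133309208 = 0.664367441199584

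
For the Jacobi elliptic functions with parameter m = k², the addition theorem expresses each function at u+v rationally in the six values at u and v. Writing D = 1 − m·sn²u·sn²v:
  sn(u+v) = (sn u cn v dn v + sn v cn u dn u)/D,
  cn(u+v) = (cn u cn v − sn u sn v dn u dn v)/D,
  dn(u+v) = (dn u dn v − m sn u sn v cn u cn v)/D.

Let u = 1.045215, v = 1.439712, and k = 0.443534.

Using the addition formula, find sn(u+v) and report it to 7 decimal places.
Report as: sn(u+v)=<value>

sn(u+v)=0.7275150

sn u = 0.8495983623865247, cn u = 0.5274302064066255, dn u = 0.9262841608022533
sn v = 0.9808683845284374, cn v = 0.1946720633079474, dn v = 0.9004070311446308
m = k² = 0.196722409156
D = 1 − m·sn²u·sn²v = 0.8633836617623379
sn(u+v) = (sn u·cn v·dn v + sn v·cn u·dn u)/D = 0.6281245703747545/0.8633836617623379 = 0.727515006587717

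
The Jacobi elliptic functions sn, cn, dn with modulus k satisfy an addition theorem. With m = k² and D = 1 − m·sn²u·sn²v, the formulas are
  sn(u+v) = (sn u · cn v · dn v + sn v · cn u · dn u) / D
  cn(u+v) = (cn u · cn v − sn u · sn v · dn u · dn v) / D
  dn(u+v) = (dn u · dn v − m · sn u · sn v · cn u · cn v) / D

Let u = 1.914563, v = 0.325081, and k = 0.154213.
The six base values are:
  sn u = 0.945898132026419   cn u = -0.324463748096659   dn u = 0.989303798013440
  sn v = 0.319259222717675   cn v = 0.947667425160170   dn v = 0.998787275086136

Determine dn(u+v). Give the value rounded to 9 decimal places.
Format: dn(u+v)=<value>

dn(u+v)=0.992464762

m = k² = 0.023781649369
D = 1 − m·sn²u·sn²v = 0.9978312094550041
dn(u+v) = (dn u·dn v − m·sn u·sn v·cn u·cn v)/D = 0.9903123133905325/0.9978312094550041 = 0.9924647615816925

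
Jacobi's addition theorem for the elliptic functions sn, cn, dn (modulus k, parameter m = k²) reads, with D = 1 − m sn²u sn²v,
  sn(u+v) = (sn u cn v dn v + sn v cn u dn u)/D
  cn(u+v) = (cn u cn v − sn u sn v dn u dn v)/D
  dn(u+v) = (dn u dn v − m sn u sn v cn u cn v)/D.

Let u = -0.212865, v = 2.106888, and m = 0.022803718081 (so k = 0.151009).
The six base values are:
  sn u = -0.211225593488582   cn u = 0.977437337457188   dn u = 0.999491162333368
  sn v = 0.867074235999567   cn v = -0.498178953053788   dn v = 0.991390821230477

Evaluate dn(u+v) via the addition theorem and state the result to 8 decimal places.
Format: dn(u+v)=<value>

dn(u+v)=0.98960965

m = k² = 0.022803718081
D = 1 − m·sn²u·sn²v = 0.9992350882977884
dn(u+v) = (dn u·dn v − m·sn u·sn v·cn u·cn v)/D = 0.9888526834564778/0.9992350882977884 = 0.9896096474564387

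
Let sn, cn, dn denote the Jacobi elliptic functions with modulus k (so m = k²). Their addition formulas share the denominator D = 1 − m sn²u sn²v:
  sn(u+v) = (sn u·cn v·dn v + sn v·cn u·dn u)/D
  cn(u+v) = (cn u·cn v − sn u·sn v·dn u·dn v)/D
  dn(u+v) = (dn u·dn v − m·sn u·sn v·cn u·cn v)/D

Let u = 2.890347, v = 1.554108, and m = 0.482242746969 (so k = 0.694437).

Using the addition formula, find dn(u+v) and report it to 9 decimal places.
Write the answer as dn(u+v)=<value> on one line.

sn u = 0.684415361248361, cn u = -0.7290923215116694, dn u = 0.8798327892300824
sn v = 0.9787431889015618, cn v = 0.2050896637541777, dn v = 0.7335129423700744
m = k² = 0.482242746969
D = 1 − m·sn²u·sn²v = 0.7836072495792179
dn(u+v) = (dn u·dn v − m·sn u·sn v·cn u·cn v)/D = 0.6936724496808845/0.7836072495792179 = 0.8852297500480928

dn(u+v)=0.885229750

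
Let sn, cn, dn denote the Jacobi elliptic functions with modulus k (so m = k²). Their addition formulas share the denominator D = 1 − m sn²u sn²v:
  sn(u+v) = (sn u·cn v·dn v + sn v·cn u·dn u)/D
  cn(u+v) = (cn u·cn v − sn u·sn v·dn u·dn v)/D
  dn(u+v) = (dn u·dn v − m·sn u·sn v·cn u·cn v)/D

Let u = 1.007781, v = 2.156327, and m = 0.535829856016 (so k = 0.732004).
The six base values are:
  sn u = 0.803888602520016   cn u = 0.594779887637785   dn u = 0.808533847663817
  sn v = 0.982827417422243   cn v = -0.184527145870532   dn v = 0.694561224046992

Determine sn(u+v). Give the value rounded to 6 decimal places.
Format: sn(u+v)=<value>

m = k² = 0.535829856016
D = 1 − m·sn²u·sn²v = 0.6655176717029925
sn(u+v) = (sn u·cn v·dn v + sn v·cn u·dn u)/D = 0.3696106772086586/0.6655176717029925 = 0.5553731973230135

sn(u+v)=0.555373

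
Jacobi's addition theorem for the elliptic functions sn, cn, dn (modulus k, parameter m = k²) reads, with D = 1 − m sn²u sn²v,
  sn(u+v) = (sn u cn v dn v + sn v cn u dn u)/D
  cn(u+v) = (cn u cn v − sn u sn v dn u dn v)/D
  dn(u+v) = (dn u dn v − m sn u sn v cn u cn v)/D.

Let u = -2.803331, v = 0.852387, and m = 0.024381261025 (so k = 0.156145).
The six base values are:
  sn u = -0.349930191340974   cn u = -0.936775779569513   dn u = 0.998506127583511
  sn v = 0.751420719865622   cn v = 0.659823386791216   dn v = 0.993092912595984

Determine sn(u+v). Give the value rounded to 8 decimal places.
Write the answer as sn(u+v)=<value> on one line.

sn(u+v)=-0.93373252

m = k² = 0.024381261025
D = 1 − m·sn²u·sn²v = 0.9983142804443566
sn(u+v) = (sn u·cn v·dn v + sn v·cn u·dn u)/D = -0.9321585067346831/0.9983142804443566 = -0.933732517899847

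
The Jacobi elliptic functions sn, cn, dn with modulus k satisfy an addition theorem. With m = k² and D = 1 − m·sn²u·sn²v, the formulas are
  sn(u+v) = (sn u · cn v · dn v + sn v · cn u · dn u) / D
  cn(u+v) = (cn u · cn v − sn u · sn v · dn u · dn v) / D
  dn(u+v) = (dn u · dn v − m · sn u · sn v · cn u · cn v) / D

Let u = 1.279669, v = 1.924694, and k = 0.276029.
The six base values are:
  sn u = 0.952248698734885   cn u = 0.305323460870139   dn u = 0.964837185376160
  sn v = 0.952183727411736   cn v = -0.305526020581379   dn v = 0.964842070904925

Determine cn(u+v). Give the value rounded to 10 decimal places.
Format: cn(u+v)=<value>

m = k² = 0.076192008841
D = 1 − m·sn²u·sn²v = 0.9373600055930244
cn(u+v) = (cn u·cn v − sn u·sn v·dn u·dn v)/D = -0.9373599828105365/0.9373600055930244 = -0.9999999756950502

cn(u+v)=-0.9999999757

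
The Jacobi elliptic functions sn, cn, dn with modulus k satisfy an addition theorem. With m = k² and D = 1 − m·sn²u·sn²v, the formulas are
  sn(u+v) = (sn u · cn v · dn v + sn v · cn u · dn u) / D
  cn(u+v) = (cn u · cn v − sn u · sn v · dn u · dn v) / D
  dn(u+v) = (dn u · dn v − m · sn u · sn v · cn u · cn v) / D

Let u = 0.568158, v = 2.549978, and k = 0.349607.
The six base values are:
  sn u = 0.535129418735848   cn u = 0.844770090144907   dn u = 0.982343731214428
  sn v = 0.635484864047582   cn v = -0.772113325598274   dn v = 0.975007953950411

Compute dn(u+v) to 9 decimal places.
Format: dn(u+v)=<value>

dn(u+v)=0.999024818

m = k² = 0.122225054449
D = 1 − m·sn²u·sn²v = 0.9858652440185589
dn(u+v) = (dn u·dn v − m·sn u·sn v·cn u·cn v)/D = 0.9849038463908486/0.9858652440185589 = 0.9990248184185989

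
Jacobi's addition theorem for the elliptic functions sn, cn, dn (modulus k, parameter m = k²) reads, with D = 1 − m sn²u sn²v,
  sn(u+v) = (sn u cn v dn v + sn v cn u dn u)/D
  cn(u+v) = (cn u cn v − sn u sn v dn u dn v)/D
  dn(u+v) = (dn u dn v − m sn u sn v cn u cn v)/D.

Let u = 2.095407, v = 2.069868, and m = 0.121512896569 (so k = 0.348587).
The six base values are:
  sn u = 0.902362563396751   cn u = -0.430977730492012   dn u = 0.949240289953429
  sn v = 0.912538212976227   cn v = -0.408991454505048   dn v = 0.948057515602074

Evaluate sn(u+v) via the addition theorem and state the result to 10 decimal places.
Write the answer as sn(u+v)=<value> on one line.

sn(u+v)=-0.7881466587

m = k² = 0.121512896569
D = 1 − m·sn²u·sn²v = 0.9176076990053369
sn(u+v) = (sn u·cn v·dn v + sn v·cn u·dn u)/D = -0.7232094419778922/0.9176076990053369 = -0.7881466587102883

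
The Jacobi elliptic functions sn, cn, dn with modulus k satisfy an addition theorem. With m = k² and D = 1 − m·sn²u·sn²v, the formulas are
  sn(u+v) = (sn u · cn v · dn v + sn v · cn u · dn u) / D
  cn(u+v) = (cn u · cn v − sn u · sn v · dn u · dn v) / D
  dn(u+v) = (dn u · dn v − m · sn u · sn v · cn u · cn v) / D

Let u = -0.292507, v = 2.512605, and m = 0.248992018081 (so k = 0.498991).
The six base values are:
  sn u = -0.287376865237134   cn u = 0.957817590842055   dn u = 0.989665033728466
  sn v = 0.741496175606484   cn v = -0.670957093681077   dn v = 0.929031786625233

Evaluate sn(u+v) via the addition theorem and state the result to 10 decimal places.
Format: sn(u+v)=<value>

m = k² = 0.248992018081
D = 1 − m·sn²u·sn²v = 0.9886940551613764
sn(u+v) = (sn u·cn v·dn v + sn v·cn u·dn u)/D = 0.8820116301533363/0.9886940551613764 = 0.892097636825957

sn(u+v)=0.8920976368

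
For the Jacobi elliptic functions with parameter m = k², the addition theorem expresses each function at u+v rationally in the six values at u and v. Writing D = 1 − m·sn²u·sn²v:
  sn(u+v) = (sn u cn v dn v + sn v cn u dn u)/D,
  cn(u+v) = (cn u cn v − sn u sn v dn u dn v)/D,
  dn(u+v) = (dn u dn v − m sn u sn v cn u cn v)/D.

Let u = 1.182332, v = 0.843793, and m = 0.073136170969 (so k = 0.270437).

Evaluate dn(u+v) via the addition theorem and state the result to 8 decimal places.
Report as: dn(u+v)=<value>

sn u = 0.9196252426080918, cn u = 0.3927969108305312, dn u = 0.9685803869222372
sn v = 0.7429402016755008, cn v = 0.669357794258322, dn v = 0.9796079565795956
m = k² = 0.073136170969
D = 1 − m·sn²u·sn²v = 0.9658601424136897
dn(u+v) = (dn u·dn v − m·sn u·sn v·cn u·cn v)/D = 0.9356912323073529/0.9658601424136897 = 0.9687647219493451

dn(u+v)=0.96876472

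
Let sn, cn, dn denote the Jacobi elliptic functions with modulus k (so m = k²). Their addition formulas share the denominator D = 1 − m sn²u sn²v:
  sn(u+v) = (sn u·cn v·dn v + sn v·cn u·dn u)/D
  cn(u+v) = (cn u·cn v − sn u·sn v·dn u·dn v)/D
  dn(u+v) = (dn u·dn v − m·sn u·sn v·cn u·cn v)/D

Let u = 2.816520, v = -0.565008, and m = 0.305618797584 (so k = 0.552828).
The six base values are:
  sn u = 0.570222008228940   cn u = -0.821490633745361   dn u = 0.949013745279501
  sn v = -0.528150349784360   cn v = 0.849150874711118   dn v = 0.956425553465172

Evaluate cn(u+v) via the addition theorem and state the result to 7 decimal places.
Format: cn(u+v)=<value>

m = k² = 0.305618797584
D = 1 − m·sn²u·sn²v = 0.9722806426832691
cn(u+v) = (cn u·cn v − sn u·sn v·dn u·dn v)/D = -0.424215624068871/0.9722806426832691 = -0.4363098527788585

cn(u+v)=-0.4363099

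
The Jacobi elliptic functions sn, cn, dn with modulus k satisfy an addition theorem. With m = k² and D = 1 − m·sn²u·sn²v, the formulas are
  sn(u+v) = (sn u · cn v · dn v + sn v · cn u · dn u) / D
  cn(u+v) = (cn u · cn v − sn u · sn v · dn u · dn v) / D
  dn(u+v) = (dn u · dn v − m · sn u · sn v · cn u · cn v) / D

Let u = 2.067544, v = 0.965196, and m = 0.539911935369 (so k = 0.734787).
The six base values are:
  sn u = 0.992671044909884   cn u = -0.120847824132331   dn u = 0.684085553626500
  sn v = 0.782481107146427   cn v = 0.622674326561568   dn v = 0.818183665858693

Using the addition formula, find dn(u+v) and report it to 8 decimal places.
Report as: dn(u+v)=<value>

dn(u+v)=0.87691963

m = k² = 0.539911935369
D = 1 − m·sn²u·sn²v = 0.6742523005085072
dn(u+v) = (dn u·dn v − m·sn u·sn v·cn u·cn v)/D = 0.5912650785704547/0.6742523005085072 = 0.8769196310113213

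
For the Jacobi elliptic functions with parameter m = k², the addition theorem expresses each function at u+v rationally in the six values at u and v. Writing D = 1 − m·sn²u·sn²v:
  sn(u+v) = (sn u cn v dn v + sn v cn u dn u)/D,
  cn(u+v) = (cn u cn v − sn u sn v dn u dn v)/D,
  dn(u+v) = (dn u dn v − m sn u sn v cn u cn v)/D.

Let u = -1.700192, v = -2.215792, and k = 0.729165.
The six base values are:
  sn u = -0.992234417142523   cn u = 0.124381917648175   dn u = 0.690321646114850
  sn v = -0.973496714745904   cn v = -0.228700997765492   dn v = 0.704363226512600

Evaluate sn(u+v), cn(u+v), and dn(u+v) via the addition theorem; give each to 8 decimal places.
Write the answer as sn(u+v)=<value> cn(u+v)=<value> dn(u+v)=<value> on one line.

sn(u+v)=0.15131236 cn(u+v)=-0.98848600 dn(u+v)=0.99389482

m = k² = 0.531681597225
D = 1 − m·sn²u·sn²v = 0.5039228956442957
sn(u+v) = (sn u·cn v·dn v + sn v·cn u·dn u)/D = 0.07624976152847126/0.5039228956442957 = 0.1513123578776498
cn(u+v) = (cn u·cn v − sn u·sn v·dn u·dn v)/D = -0.4981207269542023/0.5039228956442957 = -0.9884859990680222
dn(u+v) = (dn u·dn v − m·sn u·sn v·cn u·cn v)/D = 0.5008463577323402/0.5039228956442957 = 0.9938948241118873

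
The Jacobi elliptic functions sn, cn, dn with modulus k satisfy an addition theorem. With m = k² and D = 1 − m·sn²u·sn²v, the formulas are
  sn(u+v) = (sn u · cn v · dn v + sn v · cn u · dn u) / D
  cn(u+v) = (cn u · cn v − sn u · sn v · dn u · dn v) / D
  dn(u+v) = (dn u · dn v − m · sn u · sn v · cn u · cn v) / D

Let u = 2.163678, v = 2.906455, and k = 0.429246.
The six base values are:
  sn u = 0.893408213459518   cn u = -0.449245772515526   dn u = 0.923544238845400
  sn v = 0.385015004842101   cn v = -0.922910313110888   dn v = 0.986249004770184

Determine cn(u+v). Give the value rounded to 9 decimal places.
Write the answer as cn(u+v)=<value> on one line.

cn(u+v)=0.103563005

m = k² = 0.184252128516
D = 1 − m·sn²u·sn²v = 0.9781994371905348
cn(u+v) = (cn u·cn v − sn u·sn v·dn u·dn v)/D = 0.1013052729376574/0.9781994371905348 = 0.1035630047269441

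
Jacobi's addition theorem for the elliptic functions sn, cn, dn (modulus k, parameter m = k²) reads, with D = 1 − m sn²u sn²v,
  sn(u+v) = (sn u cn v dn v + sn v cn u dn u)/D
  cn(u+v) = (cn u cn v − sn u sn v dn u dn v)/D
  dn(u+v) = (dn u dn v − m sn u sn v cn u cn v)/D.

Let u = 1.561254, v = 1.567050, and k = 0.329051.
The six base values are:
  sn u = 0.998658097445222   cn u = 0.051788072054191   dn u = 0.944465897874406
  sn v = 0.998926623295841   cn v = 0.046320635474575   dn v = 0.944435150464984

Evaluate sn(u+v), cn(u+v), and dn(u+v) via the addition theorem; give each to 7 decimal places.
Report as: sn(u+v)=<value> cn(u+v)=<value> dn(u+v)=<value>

m = k² = 0.108274560601
D = 1 − m·sn²u·sn²v = 0.8922475232152598
sn(u+v) = (sn u·cn v·dn v + sn v·cn u·dn u)/D = 0.09254769924015692/0.8922475232152598 = 0.1037242433654022
cn(u+v) = (cn u·cn v − sn u·sn v·dn u·dn v)/D = -0.8874348235499433/0.8922475232152598 = -0.9946060935557729
dn(u+v) = (dn u·dn v − m·sn u·sn v·cn u·cn v)/D = 0.8917276842033309/0.8922475232152598 = 0.9994173825105665

sn(u+v)=0.1037242 cn(u+v)=-0.9946061 dn(u+v)=0.9994174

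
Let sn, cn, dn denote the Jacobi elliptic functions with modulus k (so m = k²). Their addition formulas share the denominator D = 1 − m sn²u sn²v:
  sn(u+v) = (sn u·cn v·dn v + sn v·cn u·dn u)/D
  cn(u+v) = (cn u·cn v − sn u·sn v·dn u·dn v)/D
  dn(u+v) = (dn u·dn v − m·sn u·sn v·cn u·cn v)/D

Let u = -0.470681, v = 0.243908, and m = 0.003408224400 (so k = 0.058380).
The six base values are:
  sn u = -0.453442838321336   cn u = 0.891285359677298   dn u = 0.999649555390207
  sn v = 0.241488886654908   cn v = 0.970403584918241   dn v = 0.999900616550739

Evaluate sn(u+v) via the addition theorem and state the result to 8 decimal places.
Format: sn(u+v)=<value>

sn(u+v)=-0.22482793

m = k² = 0.0034082244
D = 1 − m·sn²u·sn²v = 0.9999591334878009
sn(u+v) = (sn u·cn v·dn v + sn v·cn u·dn u)/D = -0.224818743826918/0.9999591334878009 = -0.2248279317603339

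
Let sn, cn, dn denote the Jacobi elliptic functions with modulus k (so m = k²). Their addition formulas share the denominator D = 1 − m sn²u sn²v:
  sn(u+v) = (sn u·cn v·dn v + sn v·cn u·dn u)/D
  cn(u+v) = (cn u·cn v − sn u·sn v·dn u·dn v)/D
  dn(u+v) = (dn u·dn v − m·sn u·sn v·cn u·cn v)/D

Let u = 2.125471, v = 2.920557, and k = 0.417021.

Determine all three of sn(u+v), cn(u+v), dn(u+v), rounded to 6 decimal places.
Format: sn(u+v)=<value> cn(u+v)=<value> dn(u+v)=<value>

sn(u+v)=-0.995366 cn(u+v)=0.096155 dn(u+v)=0.909781

sn u = 0.9056271647005822, cn u = -0.4240748030199208, dn u = 0.9259420799798264
sn v = 0.3629082945432588, cn v = -0.9318248600202204, dn v = 0.988481709194515
m = k² = 0.173906514441
D = 1 − m·sn²u·sn²v = 0.9812151158329816
sn(u+v) = (sn u·cn v·dn v + sn v·cn u·dn u)/D = -0.9766685128216066/0.9812151158329816 = -0.9953663544945338
cn(u+v) = (cn u·cn v − sn u·sn v·dn u·dn v)/D = 0.09434892475255195/0.9812151158329816 = 0.0961551888369111
dn(u+v) = (dn u·dn v − m·sn u·sn v·cn u·cn v)/D = 0.892690829385214/0.9812151158329816 = 0.9097809593234641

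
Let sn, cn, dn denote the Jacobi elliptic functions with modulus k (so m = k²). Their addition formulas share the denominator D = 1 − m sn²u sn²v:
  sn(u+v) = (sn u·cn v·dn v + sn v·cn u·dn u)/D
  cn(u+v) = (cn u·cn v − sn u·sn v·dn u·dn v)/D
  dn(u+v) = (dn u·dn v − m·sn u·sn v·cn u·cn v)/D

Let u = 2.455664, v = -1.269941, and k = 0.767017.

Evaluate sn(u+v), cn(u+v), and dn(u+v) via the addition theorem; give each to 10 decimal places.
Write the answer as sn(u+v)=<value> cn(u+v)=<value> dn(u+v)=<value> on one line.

sn(u+v)=0.8737439149 cn(u+v)=0.4863862367 dn(u+v)=0.7422018217

sn u = 0.942306993036019, cn u = -0.3347499527638743, dn u = 0.6910933777434439
sn v = -0.9020481239239079, cn v = 0.4316354736642462, dn v = 0.7220065254407606
m = k² = 0.588315078289
D = 1 − m·sn²u·sn²v = 0.5749360998362421
sn(u+v) = (sn u·cn v·dn v + sn v·cn u·dn u)/D = 0.502346918668819/0.5749360998362421 = 0.8737439148661937
cn(u+v) = (cn u·cn v − sn u·sn v·dn u·dn v)/D = 0.2796410059323423/0.5749360998362421 = 0.4863862366826364
dn(u+v) = (dn u·dn v − m·sn u·sn v·cn u·cn v)/D = 0.4267186206703423/0.5749360998362421 = 0.7422018217187678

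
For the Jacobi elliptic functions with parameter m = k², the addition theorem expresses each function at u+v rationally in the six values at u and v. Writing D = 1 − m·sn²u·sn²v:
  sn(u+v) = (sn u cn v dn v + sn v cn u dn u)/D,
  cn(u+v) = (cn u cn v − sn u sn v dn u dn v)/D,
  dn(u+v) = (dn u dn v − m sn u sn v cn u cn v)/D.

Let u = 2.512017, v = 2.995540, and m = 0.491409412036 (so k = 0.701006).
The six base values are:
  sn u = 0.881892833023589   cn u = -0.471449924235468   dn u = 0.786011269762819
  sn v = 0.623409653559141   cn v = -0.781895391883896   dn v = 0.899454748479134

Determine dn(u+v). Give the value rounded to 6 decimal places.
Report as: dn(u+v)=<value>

dn(u+v)=0.713347

m = k² = 0.491409412036
D = 1 − m·sn²u·sn²v = 0.8514672770073501
dn(u+v) = (dn u·dn v − m·sn u·sn v·cn u·cn v)/D = 0.6073912712668722/0.8514672770073501 = 0.7133465814466396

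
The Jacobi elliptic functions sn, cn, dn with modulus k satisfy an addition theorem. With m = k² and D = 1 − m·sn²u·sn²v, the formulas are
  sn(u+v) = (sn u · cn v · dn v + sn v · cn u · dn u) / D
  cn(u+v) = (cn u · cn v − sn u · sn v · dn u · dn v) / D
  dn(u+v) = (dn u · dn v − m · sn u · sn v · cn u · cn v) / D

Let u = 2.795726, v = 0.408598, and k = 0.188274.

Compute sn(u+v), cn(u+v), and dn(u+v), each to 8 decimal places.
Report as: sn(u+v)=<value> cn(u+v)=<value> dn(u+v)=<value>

sn(u+v)=-0.03431513 cn(u+v)=-0.99941106 dn(u+v)=0.99997913

sn u = 0.3653183555252133, cn u = -0.9308826451902269, dn u = 0.9976318553172518
sn v = 0.3969655130236705, cn v = 0.9178335260110376, dn v = 0.9972031832858364
m = k² = 0.035447099076
D = 1 − m·sn²u·sn²v = 0.9992545315908886
sn(u+v) = (sn u·cn v·dn v + sn v·cn u·dn u)/D = -0.03428955260553006/0.9992545315908886 = -0.03431513345347406
cn(u+v) = (cn u·cn v − sn u·sn v·dn u·dn v)/D = -0.9986660330095536/0.9992545315908886 = -0.9994110623842775
dn(u+v) = (dn u·dn v − m·sn u·sn v·cn u·cn v)/D = 0.9992336769485361/0.9992545315908886 = 0.9999791297995724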